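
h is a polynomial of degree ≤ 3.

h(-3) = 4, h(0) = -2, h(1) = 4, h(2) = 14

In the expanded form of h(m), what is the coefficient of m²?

Write h(m) = am³ + bm² + cm + d; the 4 given values yield a linear system in the 4 coefficients.
Solving, the leading coefficient vanishes, and h(m) = 2m² + 4m - 2.
The coefficient of m² is 2.

2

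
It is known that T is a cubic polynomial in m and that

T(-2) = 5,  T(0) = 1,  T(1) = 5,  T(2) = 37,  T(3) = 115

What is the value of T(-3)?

-23

Write T(m) = am³ + bm² + cm + d; the 5 given values yield a linear system in the 4 coefficients.
Solving, T(m) = 3m³ + 5m² - 4m + 1.
Then T(-3) = -23.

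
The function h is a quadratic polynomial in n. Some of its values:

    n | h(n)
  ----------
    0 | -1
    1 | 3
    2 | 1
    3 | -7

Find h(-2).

-27

First differences: 4, -2, -8. Second differences: -6, -6.
Level-2 differences are constant, so h has degree 2.
Fitting a degree-2 polynomial gives h(n) = -3n² + 7n - 1.
Then h(-2) = -27.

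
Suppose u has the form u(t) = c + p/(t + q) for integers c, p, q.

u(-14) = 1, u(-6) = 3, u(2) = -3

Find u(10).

(u(t) − c)(t + q) = p for each data point; the three points give a linear system in c and q, then p follows.
Solving: c = 0, q = 2, p = -12, so u(t) = -12/(t + 2).
Then u(10) = 0 − 12/12 = -1.

-1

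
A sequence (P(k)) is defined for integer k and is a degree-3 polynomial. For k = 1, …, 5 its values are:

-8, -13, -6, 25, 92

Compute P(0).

-3

First differences: -5, 7, 31, 67. Second differences: 12, 24, 36. Third differences: 12, 12.
Level-3 differences are constant, so P has degree 3.
Fitting a degree-3 polynomial gives P(k) = 2k³ - 6k² - k - 3.
Then P(0) = -3.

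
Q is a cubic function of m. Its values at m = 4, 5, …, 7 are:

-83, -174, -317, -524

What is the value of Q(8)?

Write Q(m) = am³ + bm² + cm + d; the 4 given values yield a linear system in the 4 coefficients.
Solving, Q(m) = -2m³ + 4m² - 5m + 1.
Then Q(8) = -807.

-807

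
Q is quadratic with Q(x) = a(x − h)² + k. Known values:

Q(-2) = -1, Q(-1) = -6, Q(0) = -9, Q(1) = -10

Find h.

1

First differences -5, -3, -1; second difference 2 = 2a, so a = 1.
Expanding, the x-coefficient is −2ah = -2h; matching it to the data gives h = 1, and then k = -10.
So Q(x) = 1(x − 1)² − 10.
Hence h = 1.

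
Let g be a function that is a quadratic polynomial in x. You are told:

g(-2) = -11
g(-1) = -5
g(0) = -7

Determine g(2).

-35

Write g(x) = ax² + bx + c; the 3 given values yield a linear system in the 3 coefficients.
Solving, g(x) = -4x² - 6x - 7.
Then g(2) = -35.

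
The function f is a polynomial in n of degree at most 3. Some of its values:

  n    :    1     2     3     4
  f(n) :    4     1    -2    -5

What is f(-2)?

First differences: -3, -3, -3.
Level-1 differences are constant, so f has degree 1.
Fitting a degree-1 polynomial gives f(n) = -3n + 7.
Then f(-2) = 13.

13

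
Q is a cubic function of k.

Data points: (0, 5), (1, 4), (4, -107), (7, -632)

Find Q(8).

-955

Write Q(k) = ak³ + bk² + ck + d; the 4 given values yield a linear system in the 4 coefficients.
Solving, Q(k) = -2k³ + k² + 5.
Then Q(8) = -955.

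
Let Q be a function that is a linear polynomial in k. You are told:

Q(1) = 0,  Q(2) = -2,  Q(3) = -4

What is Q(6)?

First differences: -2, -2.
Level-1 differences are constant, so Q has degree 1.
Fitting a degree-1 polynomial gives Q(k) = -2k + 2.
Then Q(6) = -10.

-10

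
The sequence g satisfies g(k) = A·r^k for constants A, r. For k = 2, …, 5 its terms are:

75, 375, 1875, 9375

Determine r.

Consecutive ratio: 375/75 = 5, and 1875/375 = 5, so r = 5.
Then A·5^2 = 75 gives A = 3, and g(k) = 3·5^k.

5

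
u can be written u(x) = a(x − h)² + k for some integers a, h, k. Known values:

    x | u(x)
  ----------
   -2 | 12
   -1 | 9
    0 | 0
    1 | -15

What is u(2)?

-36

First differences -3, -9, -15; second difference -6 = 2a, so a = -3.
Expanding, the x-coefficient is −2ah = 6h; matching it to the data gives h = -2, and then k = 12.
So u(x) = -3(x + 2)² + 12.
u(2) = -3·4² + 12 = -36.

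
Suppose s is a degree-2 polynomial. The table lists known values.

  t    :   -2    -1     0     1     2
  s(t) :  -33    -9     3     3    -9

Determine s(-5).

-177

First differences: 24, 12, 0, -12. Second differences: -12, -12, -12.
Level-2 differences are constant, so s has degree 2.
Fitting a degree-2 polynomial gives s(t) = -6t² + 6t + 3.
Then s(-5) = -177.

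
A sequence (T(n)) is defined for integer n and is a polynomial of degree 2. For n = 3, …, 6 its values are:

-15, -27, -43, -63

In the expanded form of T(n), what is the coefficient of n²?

-2

First differences: -12, -16, -20. Second differences: -4, -4.
Level-2 differences are constant, so T has degree 2.
Fitting a degree-2 polynomial gives T(n) = -2n² + 2n - 3.
The coefficient of n² is -2.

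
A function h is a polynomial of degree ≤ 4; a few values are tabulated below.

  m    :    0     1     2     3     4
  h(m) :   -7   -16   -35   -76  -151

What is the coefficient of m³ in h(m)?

-2

Write h(m) = am^4 + bm³ + cm² + dm + e; the 5 given values yield a linear system in the 5 coefficients.
Solving, the leading coefficient vanishes, and h(m) = -2m³ + m² - 8m - 7.
The coefficient of m³ is -2.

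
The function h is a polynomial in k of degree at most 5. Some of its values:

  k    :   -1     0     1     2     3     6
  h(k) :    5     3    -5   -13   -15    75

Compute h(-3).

-33

Write h(k) = ak^5 + bk^4 + ck³ + dk² + ek + p; the 6 given values yield a linear system in the 6 coefficients.
Solving, the top 2 coefficients vanish, and h(k) = k³ - 3k² - 6k + 3.
Then h(-3) = -33.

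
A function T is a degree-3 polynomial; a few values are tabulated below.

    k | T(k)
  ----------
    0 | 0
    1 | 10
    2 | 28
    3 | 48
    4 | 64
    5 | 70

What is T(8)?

-32

First differences: 10, 18, 20, 16, 6. Second differences: 8, 2, -4, -10. Third differences: -6, -6, -6.
Level-3 differences are constant, so T has degree 3.
Fitting a degree-3 polynomial gives T(k) = -k³ + 7k² + 4k.
Then T(8) = -32.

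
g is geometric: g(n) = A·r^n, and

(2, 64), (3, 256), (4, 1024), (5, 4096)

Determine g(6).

16384

Consecutive ratio: 256/64 = 4, and 1024/256 = 4, so r = 4.
Then A·4^2 = 64 gives A = 4, and g(n) = 4·4^n.
g(6) = 4·4^6 = 16384.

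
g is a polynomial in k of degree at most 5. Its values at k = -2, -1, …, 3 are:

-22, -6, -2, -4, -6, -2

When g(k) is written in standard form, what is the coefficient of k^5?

0

Write g(k) = ak^5 + bk^4 + ck³ + dk² + ek + p; the 6 given values yield a linear system in the 6 coefficients.
Solving, the top 2 coefficients vanish, and g(k) = k³ - 3k² - 2.
The coefficient of k^5 is 0.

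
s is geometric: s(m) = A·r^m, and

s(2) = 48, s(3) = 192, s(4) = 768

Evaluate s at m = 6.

Consecutive ratio: 192/48 = 4, and 768/192 = 4, so r = 4.
Then A·4^2 = 48 gives A = 3, and s(m) = 3·4^m.
s(6) = 3·4^6 = 12288.

12288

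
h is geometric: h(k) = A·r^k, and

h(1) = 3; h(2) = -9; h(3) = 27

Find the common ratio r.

-3

Consecutive ratio: -9/3 = -3, and 27/(-9) = -3, so r = -3.
Then A·(-3)^1 = 3 gives A = -1, and h(k) = -1·(-3)^k.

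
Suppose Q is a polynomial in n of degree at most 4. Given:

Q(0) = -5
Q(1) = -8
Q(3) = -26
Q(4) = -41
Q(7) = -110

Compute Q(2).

-15

Write Q(n) = an^4 + bn³ + cn² + dn + e; the 5 given values yield a linear system in the 5 coefficients.
Solving, the top 2 coefficients vanish, and Q(n) = -2n² - n - 5.
Then Q(2) = -15.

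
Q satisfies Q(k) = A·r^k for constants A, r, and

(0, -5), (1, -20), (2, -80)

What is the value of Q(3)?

Consecutive ratio: -20/(-5) = 4, and -80/(-20) = 4, so r = 4.
Then A·4^0 = -5 gives A = -5, and Q(k) = -5·4^k.
Q(3) = -5·4^3 = -320.

-320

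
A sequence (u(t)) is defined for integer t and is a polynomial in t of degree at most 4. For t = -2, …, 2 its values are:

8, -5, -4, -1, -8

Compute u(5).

First differences: -13, 1, 3, -7. Second differences: 14, 2, -10. Third differences: -12, -12.
Level-3 differences are constant, so u has degree 3.
Fitting a degree-3 polynomial gives u(t) = -2t³ + t² + 4t - 4.
Then u(5) = -209.

-209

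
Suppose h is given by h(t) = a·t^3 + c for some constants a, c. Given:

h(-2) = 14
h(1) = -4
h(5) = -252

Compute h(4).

From h(-2) = 14 and h(1) = -4: -8a + c = 14 and 1a + c = -4.
Subtracting: 9a = -18, so a = -2; then c = 14 − (-2)·(-8) = -2.
So h(t) = -2t³ − 2, and h(4) = -130.

-130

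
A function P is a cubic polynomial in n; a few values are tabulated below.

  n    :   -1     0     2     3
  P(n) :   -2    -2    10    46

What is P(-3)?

Write P(n) = an³ + bn² + cn + d; the 4 given values yield a linear system in the 4 coefficients.
Solving, P(n) = 2n³ - 2n - 2.
Then P(-3) = -50.

-50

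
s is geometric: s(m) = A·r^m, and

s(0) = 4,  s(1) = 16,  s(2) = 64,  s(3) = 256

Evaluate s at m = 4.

Consecutive ratio: 16/4 = 4, and 64/16 = 4, so r = 4.
Then A·4^0 = 4 gives A = 4, and s(m) = 4·4^m.
s(4) = 4·4^4 = 1024.

1024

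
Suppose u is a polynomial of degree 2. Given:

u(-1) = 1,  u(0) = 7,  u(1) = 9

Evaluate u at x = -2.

Write u(x) = ax² + bx + c; the 3 given values yield a linear system in the 3 coefficients.
Solving, u(x) = -2x² + 4x + 7.
Then u(-2) = -9.

-9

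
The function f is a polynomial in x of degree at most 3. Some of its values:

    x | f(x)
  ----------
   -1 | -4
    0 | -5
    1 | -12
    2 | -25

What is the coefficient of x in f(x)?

First differences: -1, -7, -13. Second differences: -6, -6.
Level-2 differences are constant, so f has degree 2.
Fitting a degree-2 polynomial gives f(x) = -3x² - 4x - 5.
The coefficient of x is -4.

-4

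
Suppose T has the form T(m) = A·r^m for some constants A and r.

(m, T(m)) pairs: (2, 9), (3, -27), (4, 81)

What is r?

-3

Consecutive ratio: -27/9 = -3, and 81/(-27) = -3, so r = -3.
Then A·(-3)^2 = 9 gives A = 1, and T(m) = 1·(-3)^m.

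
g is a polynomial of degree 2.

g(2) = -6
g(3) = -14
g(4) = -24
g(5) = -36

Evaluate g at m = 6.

-50

Write g(m) = am² + bm + c; the 4 given values yield a linear system in the 3 coefficients.
Solving, g(m) = -m² - 3m + 4.
Then g(6) = -50.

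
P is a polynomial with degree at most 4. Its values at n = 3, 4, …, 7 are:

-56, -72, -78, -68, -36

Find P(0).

First differences: -16, -6, 10, 32. Second differences: 10, 16, 22. Third differences: 6, 6.
Level-3 differences are constant, so P has degree 3.
Fitting a degree-3 polynomial gives P(n) = n³ - 7n² - 4n - 8.
Then P(0) = -8.

-8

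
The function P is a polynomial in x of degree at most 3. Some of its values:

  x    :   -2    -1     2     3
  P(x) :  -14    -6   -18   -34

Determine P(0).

Write P(x) = ax³ + bx² + cx + d; the 4 given values yield a linear system in the 4 coefficients.
Solving, the leading coefficient vanishes, and P(x) = -3x² - x - 4.
Then P(0) = -4.

-4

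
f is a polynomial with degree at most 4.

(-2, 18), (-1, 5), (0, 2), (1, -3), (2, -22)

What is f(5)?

-283

First differences: -13, -3, -5, -19. Second differences: 10, -2, -14. Third differences: -12, -12.
Level-3 differences are constant, so f has degree 3.
Fitting a degree-3 polynomial gives f(x) = -2x³ - x² - 2x + 2.
Then f(5) = -283.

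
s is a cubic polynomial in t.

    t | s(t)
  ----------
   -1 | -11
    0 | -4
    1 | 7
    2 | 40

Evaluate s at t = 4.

Write s(t) = at³ + bt² + ct + d; the 4 given values yield a linear system in the 4 coefficients.
Solving, s(t) = 3t³ + 2t² + 6t - 4.
Then s(4) = 244.

244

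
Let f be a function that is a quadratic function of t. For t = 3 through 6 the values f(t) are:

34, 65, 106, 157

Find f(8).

289

First differences: 31, 41, 51. Second differences: 10, 10.
Level-2 differences are constant, so f has degree 2.
Fitting a degree-2 polynomial gives f(t) = 5t² - 4t + 1.
Then f(8) = 289.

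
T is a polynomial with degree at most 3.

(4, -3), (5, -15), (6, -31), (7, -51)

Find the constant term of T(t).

5

Write T(t) = at³ + bt² + ct + d; the 4 given values yield a linear system in the 4 coefficients.
Solving, the leading coefficient vanishes, and T(t) = -2t² + 6t + 5.
The constant term is T(0) = 5.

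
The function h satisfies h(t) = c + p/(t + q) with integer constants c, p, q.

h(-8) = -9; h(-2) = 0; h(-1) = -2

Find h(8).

(h(t) − c)(t + q) = p for each data point; the three points give a linear system in c and q, then p follows.
Solving: c = -6, q = 4, p = 12, so h(t) = -6 + 12/(t + 4).
Then h(8) = -6 + 12/12 = -5.

-5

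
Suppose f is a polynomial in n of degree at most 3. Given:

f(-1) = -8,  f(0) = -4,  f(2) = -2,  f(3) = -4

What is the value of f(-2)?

-14

Write f(n) = an³ + bn² + cn + d; the 4 given values yield a linear system in the 4 coefficients.
Solving, the leading coefficient vanishes, and f(n) = -n² + 3n - 4.
Then f(-2) = -14.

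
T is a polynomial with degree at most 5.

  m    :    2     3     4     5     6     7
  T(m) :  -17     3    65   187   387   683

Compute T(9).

First differences: 20, 62, 122, 200, 296. Second differences: 42, 60, 78, 96. Third differences: 18, 18, 18.
Level-3 differences are constant, so T has degree 3.
Fitting a degree-3 polynomial gives T(m) = 3m³ - 6m² - 7m - 3.
Then T(9) = 1635.

1635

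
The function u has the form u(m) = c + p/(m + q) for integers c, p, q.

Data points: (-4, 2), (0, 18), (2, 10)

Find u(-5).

3

(u(m) − c)(m + q) = p for each data point; the three points give a linear system in c and q, then p follows.
Solving: c = 6, q = 1, p = 12, so u(m) = 6 + 12/(m + 1).
Then u(-5) = 6 + 12/(-4) = 3.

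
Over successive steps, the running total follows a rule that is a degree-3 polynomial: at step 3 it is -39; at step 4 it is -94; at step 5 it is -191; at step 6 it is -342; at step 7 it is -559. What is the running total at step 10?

Write the value at k as h(k).
First differences: -55, -97, -151, -217. Second differences: -42, -54, -66. Third differences: -12, -12.
Level-3 differences are constant, so h has degree 3.
Fitting a degree-3 polynomial gives h(k) = -2k³ + 3k² - 2k - 6.
Then h(10) = -1726.

-1726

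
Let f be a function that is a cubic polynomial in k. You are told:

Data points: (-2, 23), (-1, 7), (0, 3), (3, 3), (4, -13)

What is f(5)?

Write f(k) = ak³ + bk² + ck + d; the 5 given values yield a linear system in the 4 coefficients.
Solving, f(k) = -k³ + 3k² + 3.
Then f(5) = -47.

-47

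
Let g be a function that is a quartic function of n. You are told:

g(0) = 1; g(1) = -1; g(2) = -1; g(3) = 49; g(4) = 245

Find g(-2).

Write g(n) = an^4 + bn³ + cn² + dn + e; the 5 given values yield a linear system in the 5 coefficients.
Solving, g(n) = 2n^4 - 4n³ - n² + n + 1.
Then g(-2) = 59.

59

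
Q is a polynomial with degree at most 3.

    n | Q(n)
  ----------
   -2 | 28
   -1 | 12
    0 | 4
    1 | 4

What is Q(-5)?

124

Write Q(n) = an³ + bn² + cn + d; the 4 given values yield a linear system in the 4 coefficients.
Solving, the leading coefficient vanishes, and Q(n) = 4n² - 4n + 4.
Then Q(-5) = 124.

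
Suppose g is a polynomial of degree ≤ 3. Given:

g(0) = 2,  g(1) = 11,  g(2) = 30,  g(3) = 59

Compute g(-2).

Write g(x) = ax³ + bx² + cx + d; the 4 given values yield a linear system in the 4 coefficients.
Solving, the leading coefficient vanishes, and g(x) = 5x² + 4x + 2.
Then g(-2) = 14.

14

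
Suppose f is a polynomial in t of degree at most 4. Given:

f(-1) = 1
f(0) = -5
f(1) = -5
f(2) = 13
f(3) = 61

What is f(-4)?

-65

First differences: -6, 0, 18, 48. Second differences: 6, 18, 30. Third differences: 12, 12.
Level-3 differences are constant, so f has degree 3.
Fitting a degree-3 polynomial gives f(t) = 2t³ + 3t² - 5t - 5.
Then f(-4) = -65.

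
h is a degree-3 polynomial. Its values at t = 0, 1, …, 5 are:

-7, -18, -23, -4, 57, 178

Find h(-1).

-8

First differences: -11, -5, 19, 61, 121. Second differences: 6, 24, 42, 60. Third differences: 18, 18, 18.
Level-3 differences are constant, so h has degree 3.
Fitting a degree-3 polynomial gives h(t) = 3t³ - 6t² - 8t - 7.
Then h(-1) = -8.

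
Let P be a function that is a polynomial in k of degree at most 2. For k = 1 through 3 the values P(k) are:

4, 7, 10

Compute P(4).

13

Write P(k) = ak² + bk + c; the 3 given values yield a linear system in the 3 coefficients.
Solving, the leading coefficient vanishes, and P(k) = 3k + 1.
Then P(4) = 13.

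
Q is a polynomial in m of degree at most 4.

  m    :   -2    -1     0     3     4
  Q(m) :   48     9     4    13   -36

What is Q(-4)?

Write Q(m) = am^4 + bm³ + cm² + dm + e; the 5 given values yield a linear system in the 5 coefficients.
Solving, the leading coefficient vanishes, and Q(m) = -3m³ + 8m² + 6m + 4.
Then Q(-4) = 300.

300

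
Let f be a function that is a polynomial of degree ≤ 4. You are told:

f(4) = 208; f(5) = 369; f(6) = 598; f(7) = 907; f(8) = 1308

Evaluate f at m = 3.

103

First differences: 161, 229, 309, 401. Second differences: 68, 80, 92. Third differences: 12, 12.
Level-3 differences are constant, so f has degree 3.
Fitting a degree-3 polynomial gives f(m) = 2m³ + 4m² + 3m + 4.
Then f(3) = 103.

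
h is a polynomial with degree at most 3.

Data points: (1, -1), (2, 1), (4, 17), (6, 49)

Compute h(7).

Write h(m) = am³ + bm² + cm + d; the 4 given values yield a linear system in the 4 coefficients.
Solving, the leading coefficient vanishes, and h(m) = 2m² - 4m + 1.
Then h(7) = 71.

71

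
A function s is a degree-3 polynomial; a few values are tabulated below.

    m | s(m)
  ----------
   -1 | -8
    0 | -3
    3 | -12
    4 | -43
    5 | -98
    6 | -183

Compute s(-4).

Write s(m) = am³ + bm² + cm + d; the 6 given values yield a linear system in the 4 coefficients.
Solving, s(m) = -m³ + 6m - 3.
Then s(-4) = 37.

37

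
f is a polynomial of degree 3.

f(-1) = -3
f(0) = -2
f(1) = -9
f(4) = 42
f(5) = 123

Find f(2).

-12

Write f(n) = an³ + bn² + cn + d; the 5 given values yield a linear system in the 4 coefficients.
Solving, f(n) = 2n³ - 4n² - 5n - 2.
Then f(2) = -12.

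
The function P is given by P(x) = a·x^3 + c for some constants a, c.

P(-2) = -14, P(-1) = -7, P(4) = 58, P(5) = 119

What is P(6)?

From P(-2) = -14 and P(-1) = -7: -8a + c = -14 and -1a + c = -7.
Subtracting: 7a = 7, so a = 1; then c = -14 − 1·(-8) = -6.
So P(x) = 1x³ − 6, and P(6) = 210.

210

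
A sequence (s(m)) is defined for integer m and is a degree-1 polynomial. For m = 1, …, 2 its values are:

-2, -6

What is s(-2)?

Write s(m) = am + b; the 2 given values yield a linear system in the 2 coefficients.
Solving, s(m) = -4m + 2.
Then s(-2) = 10.

10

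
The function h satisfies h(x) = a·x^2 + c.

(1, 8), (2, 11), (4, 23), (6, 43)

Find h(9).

88

From h(1) = 8 and h(2) = 11: 1a + c = 8 and 4a + c = 11.
Subtracting: 3a = 3, so a = 1; then c = 8 − 1·1 = 7.
So h(x) = 1x² + 7, and h(9) = 88.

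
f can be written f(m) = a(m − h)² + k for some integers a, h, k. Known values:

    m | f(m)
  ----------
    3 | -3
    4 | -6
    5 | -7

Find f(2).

2

First differences -3, -1; second difference 2 = 2a, so a = 1.
Expanding, the m-coefficient is −2ah = -2h; matching it to the data gives h = 5, and then k = -7.
So f(m) = 1(m − 5)² − 7.
f(2) = 1·(-3)² − 7 = 2.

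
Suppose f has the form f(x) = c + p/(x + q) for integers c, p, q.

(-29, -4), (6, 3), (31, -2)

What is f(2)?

(f(x) − c)(x + q) = p for each data point; the three points give a linear system in c and q, then p follows.
Solving: c = -3, q = -1, p = 30, so f(x) = -3 + 30/(x − 1).
Then f(2) = -3 + 30/1 = 27.

27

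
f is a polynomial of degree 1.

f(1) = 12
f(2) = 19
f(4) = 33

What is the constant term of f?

5

Write f(x) = ax + b; the 3 given values yield a linear system in the 2 coefficients.
Solving, f(x) = 7x + 5.
The constant term is f(0) = 5.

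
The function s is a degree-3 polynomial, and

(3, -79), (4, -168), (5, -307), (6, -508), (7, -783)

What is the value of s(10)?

Write s(t) = at³ + bt² + ct + d; the 5 given values yield a linear system in the 4 coefficients.
Solving, s(t) = -2t³ - t² - 8t + 8.
Then s(10) = -2172.

-2172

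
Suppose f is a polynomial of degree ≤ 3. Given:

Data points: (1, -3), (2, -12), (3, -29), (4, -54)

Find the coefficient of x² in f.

First differences: -9, -17, -25. Second differences: -8, -8.
Level-2 differences are constant, so f has degree 2.
Fitting a degree-2 polynomial gives f(x) = -4x² + 3x - 2.
The coefficient of x² is -4.

-4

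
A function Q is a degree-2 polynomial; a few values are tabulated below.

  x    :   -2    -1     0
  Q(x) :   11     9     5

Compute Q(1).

-1

Write Q(x) = ax² + bx + c; the 3 given values yield a linear system in the 3 coefficients.
Solving, Q(x) = -x² - 5x + 5.
Then Q(1) = -1.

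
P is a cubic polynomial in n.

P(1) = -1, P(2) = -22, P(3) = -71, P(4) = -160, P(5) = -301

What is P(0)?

4

First differences: -21, -49, -89, -141. Second differences: -28, -40, -52. Third differences: -12, -12.
Level-3 differences are constant, so P has degree 3.
Fitting a degree-3 polynomial gives P(n) = -2n³ - 2n² - n + 4.
The constant term is P(0) = 4.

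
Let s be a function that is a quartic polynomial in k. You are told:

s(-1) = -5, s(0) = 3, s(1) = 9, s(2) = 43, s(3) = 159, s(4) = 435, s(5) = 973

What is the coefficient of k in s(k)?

First differences: 8, 6, 34, 116, 276, 538. Second differences: -2, 28, 82, 160, 262. Third differences: 30, 54, 78, 102. Fourth differences: 24, 24, 24.
Level-4 differences are constant, so s has degree 4.
Fitting a degree-4 polynomial gives s(k) = k^4 + 3k³ - 2k² + 4k + 3.
The coefficient of k is 4.

4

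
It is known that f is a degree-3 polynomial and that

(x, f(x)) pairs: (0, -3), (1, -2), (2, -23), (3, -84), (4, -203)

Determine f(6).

-687

First differences: 1, -21, -61, -119. Second differences: -22, -40, -58. Third differences: -18, -18.
Level-3 differences are constant, so f has degree 3.
Fitting a degree-3 polynomial gives f(x) = -3x³ - 2x² + 6x - 3.
Then f(6) = -687.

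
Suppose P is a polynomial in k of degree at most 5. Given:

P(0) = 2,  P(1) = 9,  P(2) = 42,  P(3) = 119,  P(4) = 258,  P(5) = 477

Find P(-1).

3

First differences: 7, 33, 77, 139, 219. Second differences: 26, 44, 62, 80. Third differences: 18, 18, 18.
Level-3 differences are constant, so P has degree 3.
Fitting a degree-3 polynomial gives P(k) = 3k³ + 4k² + 2.
Then P(-1) = 3.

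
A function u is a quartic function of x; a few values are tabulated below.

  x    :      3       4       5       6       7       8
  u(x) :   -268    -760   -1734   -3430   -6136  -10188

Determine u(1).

-10

First differences: -492, -974, -1696, -2706, -4052. Second differences: -482, -722, -1010, -1346. Third differences: -240, -288, -336. Fourth differences: -48, -48.
Level-4 differences are constant, so u has degree 4.
Fitting a degree-4 polynomial gives u(x) = -2x^4 - 4x³ + x² - x - 4.
Then u(1) = -10.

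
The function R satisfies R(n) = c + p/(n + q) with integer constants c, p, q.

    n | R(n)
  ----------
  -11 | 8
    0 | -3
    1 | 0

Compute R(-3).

(R(n) − c)(n + q) = p for each data point; the three points give a linear system in c and q, then p follows.
Solving: c = 6, q = 2, p = -18, so R(n) = 6 − 18/(n + 2).
Then R(-3) = 6 − 18/(-1) = 24.

24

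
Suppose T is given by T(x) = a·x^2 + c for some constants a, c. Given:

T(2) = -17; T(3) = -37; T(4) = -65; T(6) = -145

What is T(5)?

From T(2) = -17 and T(3) = -37: 4a + c = -17 and 9a + c = -37.
Subtracting: 5a = -20, so a = -4; then c = -17 − (-4)·4 = -1.
So T(x) = -4x² − 1, and T(5) = -101.

-101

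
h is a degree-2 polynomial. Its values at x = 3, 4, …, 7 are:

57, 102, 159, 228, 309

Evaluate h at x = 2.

24

First differences: 45, 57, 69, 81. Second differences: 12, 12, 12.
Level-2 differences are constant, so h has degree 2.
Fitting a degree-2 polynomial gives h(x) = 6x² + 3x - 6.
Then h(2) = 24.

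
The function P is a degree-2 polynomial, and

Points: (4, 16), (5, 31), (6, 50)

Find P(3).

5

Write P(t) = at² + bt + c; the 3 given values yield a linear system in the 3 coefficients.
Solving, P(t) = 2t² - 3t - 4.
Then P(3) = 5.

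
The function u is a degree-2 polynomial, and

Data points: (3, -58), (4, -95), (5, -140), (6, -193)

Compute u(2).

-29

First differences: -37, -45, -53. Second differences: -8, -8.
Level-2 differences are constant, so u has degree 2.
Fitting a degree-2 polynomial gives u(t) = -4t² - 9t + 5.
Then u(2) = -29.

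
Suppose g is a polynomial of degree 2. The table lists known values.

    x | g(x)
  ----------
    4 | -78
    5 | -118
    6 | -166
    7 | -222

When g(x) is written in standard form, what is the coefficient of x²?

First differences: -40, -48, -56. Second differences: -8, -8.
Level-2 differences are constant, so g has degree 2.
Fitting a degree-2 polynomial gives g(x) = -4x² - 4x + 2.
The coefficient of x² is -4.

-4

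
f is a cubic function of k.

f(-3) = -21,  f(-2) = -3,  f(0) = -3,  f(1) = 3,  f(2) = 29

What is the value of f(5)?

Write f(k) = ak³ + bk² + ck + d; the 5 given values yield a linear system in the 4 coefficients.
Solving, f(k) = 2k³ + 4k² - 3.
Then f(5) = 347.

347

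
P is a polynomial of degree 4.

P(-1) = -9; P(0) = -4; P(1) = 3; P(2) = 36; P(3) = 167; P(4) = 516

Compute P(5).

1251

First differences: 5, 7, 33, 131, 349. Second differences: 2, 26, 98, 218. Third differences: 24, 72, 120. Fourth differences: 48, 48.
Level-4 differences are constant, so P has degree 4.
Fitting a degree-4 polynomial gives P(m) = 2m^4 - m² + 6m - 4.
Then P(5) = 1251.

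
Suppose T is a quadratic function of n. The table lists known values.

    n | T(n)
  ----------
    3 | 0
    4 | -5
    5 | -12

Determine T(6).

-21

Write T(n) = an² + bn + c; the 3 given values yield a linear system in the 3 coefficients.
Solving, T(n) = -n² + 2n + 3.
Then T(6) = -21.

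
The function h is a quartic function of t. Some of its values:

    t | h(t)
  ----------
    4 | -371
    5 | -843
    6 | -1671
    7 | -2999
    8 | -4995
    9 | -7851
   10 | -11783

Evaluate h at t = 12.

First differences: -472, -828, -1328, -1996, -2856, -3932. Second differences: -356, -500, -668, -860, -1076. Third differences: -144, -168, -192, -216. Fourth differences: -24, -24, -24.
Level-4 differences are constant, so h has degree 4.
Fitting a degree-4 polynomial gives h(t) = -t^4 - 2t³ + 3t² - 8t - 3.
Then h(12) = -23859.

-23859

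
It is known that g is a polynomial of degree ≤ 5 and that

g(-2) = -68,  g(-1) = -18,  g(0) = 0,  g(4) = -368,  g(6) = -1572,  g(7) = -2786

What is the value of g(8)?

Write g(x) = ax^5 + bx^4 + cx³ + dx² + ex + p; the 6 given values yield a linear system in the 6 coefficients.
Solving, the leading coefficient vanishes, and g(x) = -x^4 - 9x² + 8x.
Then g(8) = -4608.

-4608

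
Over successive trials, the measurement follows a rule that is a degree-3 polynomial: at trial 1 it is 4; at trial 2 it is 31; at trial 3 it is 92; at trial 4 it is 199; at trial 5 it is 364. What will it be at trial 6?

599

Write the value at k as s(k).
First differences: 27, 61, 107, 165. Second differences: 34, 46, 58. Third differences: 12, 12.
Level-3 differences are constant, so s has degree 3.
Extending the table by one column gives the next first difference 235, so s(6) = 364 + 235 = 599.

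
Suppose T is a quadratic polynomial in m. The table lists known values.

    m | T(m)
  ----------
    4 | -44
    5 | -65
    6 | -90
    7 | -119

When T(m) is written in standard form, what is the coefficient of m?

First differences: -21, -25, -29. Second differences: -4, -4.
Level-2 differences are constant, so T has degree 2.
Fitting a degree-2 polynomial gives T(m) = -2m² - 3m.
The coefficient of m is -3.

-3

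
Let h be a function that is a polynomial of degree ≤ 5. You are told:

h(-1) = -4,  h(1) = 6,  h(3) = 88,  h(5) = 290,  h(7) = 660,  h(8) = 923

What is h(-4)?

11

Write h(k) = ak^5 + bk^4 + ck³ + dk² + ek + p; the 6 given values yield a linear system in the 6 coefficients.
Solving, the top 2 coefficients vanish, and h(k) = k³ + 6k² + 4k - 5.
Then h(-4) = 11.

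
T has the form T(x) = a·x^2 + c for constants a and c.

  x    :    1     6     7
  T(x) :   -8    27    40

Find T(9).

72

From T(1) = -8 and T(6) = 27: 1a + c = -8 and 36a + c = 27.
Subtracting: 35a = 35, so a = 1; then c = -8 − 1·1 = -9.
So T(x) = 1x² − 9, and T(9) = 72.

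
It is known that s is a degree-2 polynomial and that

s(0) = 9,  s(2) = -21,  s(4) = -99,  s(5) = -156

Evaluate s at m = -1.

Write s(m) = am² + bm + c; the 4 given values yield a linear system in the 3 coefficients.
Solving, s(m) = -6m² - 3m + 9.
Then s(-1) = 6.

6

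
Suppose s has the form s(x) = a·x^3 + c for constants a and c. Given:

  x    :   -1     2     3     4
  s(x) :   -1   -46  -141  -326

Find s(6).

-1086

From s(-1) = -1 and s(2) = -46: -1a + c = -1 and 8a + c = -46.
Subtracting: 9a = -45, so a = -5; then c = -1 − (-5)·(-1) = -6.
So s(x) = -5x³ − 6, and s(6) = -1086.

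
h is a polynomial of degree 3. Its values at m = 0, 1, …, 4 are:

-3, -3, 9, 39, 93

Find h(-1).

Write h(m) = am³ + bm² + cm + d; the 5 given values yield a linear system in the 4 coefficients.
Solving, h(m) = m³ + 3m² - 4m - 3.
Then h(-1) = 3.

3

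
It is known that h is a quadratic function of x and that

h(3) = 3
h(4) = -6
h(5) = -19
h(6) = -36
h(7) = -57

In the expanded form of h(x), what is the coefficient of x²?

-2

First differences: -9, -13, -17, -21. Second differences: -4, -4, -4.
Level-2 differences are constant, so h has degree 2.
Fitting a degree-2 polynomial gives h(x) = -2x² + 5x + 6.
The coefficient of x² is -2.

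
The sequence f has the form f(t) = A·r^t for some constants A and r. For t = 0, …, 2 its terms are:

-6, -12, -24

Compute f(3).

Consecutive ratio: -12/(-6) = 2, and -24/(-12) = 2, so r = 2.
Then A·2^0 = -6 gives A = -6, and f(t) = -6·2^t.
f(3) = -6·2^3 = -48.

-48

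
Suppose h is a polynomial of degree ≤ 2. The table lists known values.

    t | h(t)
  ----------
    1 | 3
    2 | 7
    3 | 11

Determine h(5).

19

First differences: 4, 4.
Level-1 differences are constant, so h has degree 1.
Fitting a degree-1 polynomial gives h(t) = 4t - 1.
Then h(5) = 19.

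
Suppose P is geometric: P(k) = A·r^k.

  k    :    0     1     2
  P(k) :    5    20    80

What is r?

Consecutive ratio: 20/5 = 4, and 80/20 = 4, so r = 4.
Then A·4^0 = 5 gives A = 5, and P(k) = 5·4^k.

4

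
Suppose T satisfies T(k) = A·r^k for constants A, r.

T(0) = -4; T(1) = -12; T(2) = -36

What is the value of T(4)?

-324

Consecutive ratio: -12/(-4) = 3, and -36/(-12) = 3, so r = 3.
Then A·3^0 = -4 gives A = -4, and T(k) = -4·3^k.
T(4) = -4·3^4 = -324.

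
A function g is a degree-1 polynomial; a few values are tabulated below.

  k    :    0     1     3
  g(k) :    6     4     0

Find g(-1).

Write g(k) = ak + b; the 3 given values yield a linear system in the 2 coefficients.
Solving, g(k) = -2k + 6.
Then g(-1) = 8.

8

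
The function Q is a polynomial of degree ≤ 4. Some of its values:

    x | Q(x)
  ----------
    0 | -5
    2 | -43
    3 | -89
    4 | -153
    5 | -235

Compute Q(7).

-453

Write Q(x) = ax^4 + bx³ + cx² + dx + e; the 5 given values yield a linear system in the 5 coefficients.
Solving, the top 2 coefficients vanish, and Q(x) = -9x² - x - 5.
Then Q(7) = -453.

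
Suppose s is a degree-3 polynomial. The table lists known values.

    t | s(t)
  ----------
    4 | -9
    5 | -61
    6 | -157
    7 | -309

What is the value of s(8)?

-529

Write s(t) = at³ + bt² + ct + d; the 4 given values yield a linear system in the 4 coefficients.
Solving, s(t) = -2t³ + 8t² - 2t - 1.
Then s(8) = -529.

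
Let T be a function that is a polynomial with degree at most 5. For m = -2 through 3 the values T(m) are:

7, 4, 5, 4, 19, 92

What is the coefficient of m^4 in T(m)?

Write T(m) = am^5 + bm^4 + cm³ + dm² + em + p; the 6 given values yield a linear system in the 6 coefficients.
Solving, the leading coefficient vanishes, and T(m) = m^4 + m³ - 2m² - m + 5.
The coefficient of m^4 is 1.

1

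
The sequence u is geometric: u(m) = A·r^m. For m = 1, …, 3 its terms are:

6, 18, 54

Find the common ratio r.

3

Consecutive ratio: 18/6 = 3, and 54/18 = 3, so r = 3.
Then A·3^1 = 6 gives A = 2, and u(m) = 2·3^m.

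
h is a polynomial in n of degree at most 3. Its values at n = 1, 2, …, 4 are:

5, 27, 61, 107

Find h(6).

235

First differences: 22, 34, 46. Second differences: 12, 12.
Level-2 differences are constant, so h has degree 2.
Fitting a degree-2 polynomial gives h(n) = 6n² + 4n - 5.
Then h(6) = 235.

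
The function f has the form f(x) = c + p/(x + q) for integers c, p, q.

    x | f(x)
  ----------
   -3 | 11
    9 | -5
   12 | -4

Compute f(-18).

1

(f(x) − c)(x + q) = p for each data point; the three points give a linear system in c and q, then p follows.
Solving: c = -1, q = 0, p = -36, so f(x) = -1 − 36/(x + 0).
Then f(-18) = -1 − 36/(-18) = 1.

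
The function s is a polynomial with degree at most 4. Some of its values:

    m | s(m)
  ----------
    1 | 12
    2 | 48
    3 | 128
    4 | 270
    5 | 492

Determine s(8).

First differences: 36, 80, 142, 222. Second differences: 44, 62, 80. Third differences: 18, 18.
Level-3 differences are constant, so s has degree 3.
Fitting a degree-3 polynomial gives s(m) = 3m³ + 4m² + 3m + 2.
Then s(8) = 1818.

1818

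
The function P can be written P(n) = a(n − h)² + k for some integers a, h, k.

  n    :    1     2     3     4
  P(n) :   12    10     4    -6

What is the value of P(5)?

-20

First differences -2, -6, -10; second difference -4 = 2a, so a = -2.
Expanding, the n-coefficient is −2ah = 4h; matching it to the data gives h = 1, and then k = 12.
So P(n) = -2(n − 1)² + 12.
P(5) = -2·4² + 12 = -20.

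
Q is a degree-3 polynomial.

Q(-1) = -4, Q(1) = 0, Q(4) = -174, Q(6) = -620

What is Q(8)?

Write Q(n) = an³ + bn² + cn + d; the 4 given values yield a linear system in the 4 coefficients.
Solving, Q(n) = -3n³ + 5n - 2.
Then Q(8) = -1498.

-1498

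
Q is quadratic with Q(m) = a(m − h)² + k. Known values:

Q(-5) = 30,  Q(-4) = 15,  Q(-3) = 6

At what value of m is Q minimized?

-2

First differences -15, -9; second difference 6 = 2a, so a = 3.
Expanding, the m-coefficient is −2ah = -6h; matching it to the data gives h = -2, and then k = 3.
So Q(m) = 3(m + 2)² + 3.
Hence h = -2.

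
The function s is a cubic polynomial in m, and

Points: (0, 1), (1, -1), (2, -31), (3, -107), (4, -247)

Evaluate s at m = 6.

First differences: -2, -30, -76, -140. Second differences: -28, -46, -64. Third differences: -18, -18.
Level-3 differences are constant, so s has degree 3.
Fitting a degree-3 polynomial gives s(m) = -3m³ - 5m² + 6m + 1.
Then s(6) = -791.

-791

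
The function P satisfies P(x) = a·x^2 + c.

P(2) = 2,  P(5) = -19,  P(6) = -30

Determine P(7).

From P(2) = 2 and P(5) = -19: 4a + c = 2 and 25a + c = -19.
Subtracting: 21a = -21, so a = -1; then c = 2 − (-1)·4 = 6.
So P(x) = -1x² + 6, and P(7) = -43.

-43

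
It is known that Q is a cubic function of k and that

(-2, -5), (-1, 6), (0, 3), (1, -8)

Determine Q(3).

-30

Write Q(k) = ak³ + bk² + ck + d; the 4 given values yield a linear system in the 4 coefficients.
Solving, Q(k) = k³ - 4k² - 8k + 3.
Then Q(3) = -30.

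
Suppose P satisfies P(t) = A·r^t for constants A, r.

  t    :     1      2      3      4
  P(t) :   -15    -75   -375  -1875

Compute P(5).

-9375

Consecutive ratio: -75/(-15) = 5, and -375/(-75) = 5, so r = 5.
Then A·5^1 = -15 gives A = -3, and P(t) = -3·5^t.
P(5) = -3·5^5 = -9375.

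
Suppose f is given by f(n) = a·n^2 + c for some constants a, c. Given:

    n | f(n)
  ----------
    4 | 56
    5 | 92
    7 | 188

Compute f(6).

136

From f(4) = 56 and f(5) = 92: 16a + c = 56 and 25a + c = 92.
Subtracting: 9a = 36, so a = 4; then c = 56 − 4·16 = -8.
So f(n) = 4n² − 8, and f(6) = 136.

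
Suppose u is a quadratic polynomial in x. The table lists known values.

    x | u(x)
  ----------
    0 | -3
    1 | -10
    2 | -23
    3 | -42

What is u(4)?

-67

Write u(x) = ax² + bx + c; the 4 given values yield a linear system in the 3 coefficients.
Solving, u(x) = -3x² - 4x - 3.
Then u(4) = -67.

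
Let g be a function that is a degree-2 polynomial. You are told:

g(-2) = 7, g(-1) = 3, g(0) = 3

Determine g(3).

27

Write g(k) = ak² + bk + c; the 3 given values yield a linear system in the 3 coefficients.
Solving, g(k) = 2k² + 2k + 3.
Then g(3) = 27.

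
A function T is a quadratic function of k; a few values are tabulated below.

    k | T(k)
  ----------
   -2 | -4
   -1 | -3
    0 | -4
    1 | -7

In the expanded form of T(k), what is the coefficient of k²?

-1

Write T(k) = ak² + bk + c; the 4 given values yield a linear system in the 3 coefficients.
Solving, T(k) = -k² - 2k - 4.
The coefficient of k² is -1.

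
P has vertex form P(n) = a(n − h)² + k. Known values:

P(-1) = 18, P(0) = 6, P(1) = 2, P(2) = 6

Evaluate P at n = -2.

First differences -12, -4, 4; second difference 8 = 2a, so a = 4.
Expanding, the n-coefficient is −2ah = -8h; matching it to the data gives h = 1, and then k = 2.
So P(n) = 4(n − 1)² + 2.
P(-2) = 4·(-3)² + 2 = 38.

38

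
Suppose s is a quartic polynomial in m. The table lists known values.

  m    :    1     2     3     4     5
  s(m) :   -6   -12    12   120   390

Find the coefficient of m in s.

Write s(m) = am^4 + bm³ + cm² + dm + e; the 5 given values yield a linear system in the 5 coefficients.
Solving, s(m) = m^4 - m³ - 4m² - 2m.
The coefficient of m is -2.

-2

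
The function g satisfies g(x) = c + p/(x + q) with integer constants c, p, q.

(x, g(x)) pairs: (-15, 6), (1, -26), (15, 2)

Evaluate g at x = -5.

10

(g(x) − c)(x + q) = p for each data point; the three points give a linear system in c and q, then p follows.
Solving: c = 4, q = 0, p = -30, so g(x) = 4 − 30/(x + 0).
Then g(-5) = 4 − 30/(-5) = 10.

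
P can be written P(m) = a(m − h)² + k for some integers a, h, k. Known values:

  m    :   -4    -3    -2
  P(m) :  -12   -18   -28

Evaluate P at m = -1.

-42

First differences -6, -10; second difference -4 = 2a, so a = -2.
Expanding, the m-coefficient is −2ah = 4h; matching it to the data gives h = -5, and then k = -10.
So P(m) = -2(m + 5)² − 10.
P(-1) = -2·4² − 10 = -42.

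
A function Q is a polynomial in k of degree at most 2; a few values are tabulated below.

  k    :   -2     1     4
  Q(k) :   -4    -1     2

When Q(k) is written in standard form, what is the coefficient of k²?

0

Write Q(k) = ak² + bk + c; the 3 given values yield a linear system in the 3 coefficients.
Solving, the leading coefficient vanishes, and Q(k) = k - 2.
The coefficient of k² is 0.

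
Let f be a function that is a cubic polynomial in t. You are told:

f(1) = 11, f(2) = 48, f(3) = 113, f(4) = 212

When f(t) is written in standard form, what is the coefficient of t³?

1

Write f(t) = at³ + bt² + ct + d; the 4 given values yield a linear system in the 4 coefficients.
Solving, f(t) = t³ + 8t² + 6t - 4.
The coefficient of t³ is 1.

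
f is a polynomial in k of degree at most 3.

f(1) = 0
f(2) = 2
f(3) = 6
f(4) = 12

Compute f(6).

30

First differences: 2, 4, 6. Second differences: 2, 2.
Level-2 differences are constant, so f has degree 2.
Fitting a degree-2 polynomial gives f(k) = k² - k.
Then f(6) = 30.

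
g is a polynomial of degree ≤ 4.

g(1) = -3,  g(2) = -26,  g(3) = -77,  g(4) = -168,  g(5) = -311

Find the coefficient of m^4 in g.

Write g(m) = am^4 + bm³ + cm² + dm + e; the 5 given values yield a linear system in the 5 coefficients.
Solving, the leading coefficient vanishes, and g(m) = -2m³ - 2m² - 3m + 4.
The coefficient of m^4 is 0.

0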